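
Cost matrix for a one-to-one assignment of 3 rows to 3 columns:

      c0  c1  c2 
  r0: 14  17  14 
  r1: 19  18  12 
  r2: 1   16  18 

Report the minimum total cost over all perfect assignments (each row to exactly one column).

Minimum assignment cost: 30

optimal assignment: row0→col1 (cost 17), row1→col2 (cost 12), row2→col0 (cost 1)
total = 17 + 12 + 1 = 30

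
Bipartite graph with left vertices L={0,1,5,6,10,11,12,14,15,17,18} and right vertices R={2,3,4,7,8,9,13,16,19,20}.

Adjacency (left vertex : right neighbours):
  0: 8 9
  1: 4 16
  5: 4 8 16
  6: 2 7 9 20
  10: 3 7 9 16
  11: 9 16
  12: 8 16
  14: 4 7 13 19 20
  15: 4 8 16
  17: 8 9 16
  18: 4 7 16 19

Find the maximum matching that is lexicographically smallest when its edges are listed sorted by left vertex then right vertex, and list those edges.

|M| = 8 (so the lex-smallest maximum matching has 8 edges)
process left vertices in ascending order; for each, take the smallest-labelled available neighbour that still permits 8 edges overall, or leave it unmatched if none does
lex-smallest matching: {0-8, 1-4, 5-16, 6-2, 10-3, 11-9, 14-7, 18-19}

Lex-smallest maximum matching: {(0,8), (1,4), (5,16), (6,2), (10,3), (11,9), (14,7), (18,19)}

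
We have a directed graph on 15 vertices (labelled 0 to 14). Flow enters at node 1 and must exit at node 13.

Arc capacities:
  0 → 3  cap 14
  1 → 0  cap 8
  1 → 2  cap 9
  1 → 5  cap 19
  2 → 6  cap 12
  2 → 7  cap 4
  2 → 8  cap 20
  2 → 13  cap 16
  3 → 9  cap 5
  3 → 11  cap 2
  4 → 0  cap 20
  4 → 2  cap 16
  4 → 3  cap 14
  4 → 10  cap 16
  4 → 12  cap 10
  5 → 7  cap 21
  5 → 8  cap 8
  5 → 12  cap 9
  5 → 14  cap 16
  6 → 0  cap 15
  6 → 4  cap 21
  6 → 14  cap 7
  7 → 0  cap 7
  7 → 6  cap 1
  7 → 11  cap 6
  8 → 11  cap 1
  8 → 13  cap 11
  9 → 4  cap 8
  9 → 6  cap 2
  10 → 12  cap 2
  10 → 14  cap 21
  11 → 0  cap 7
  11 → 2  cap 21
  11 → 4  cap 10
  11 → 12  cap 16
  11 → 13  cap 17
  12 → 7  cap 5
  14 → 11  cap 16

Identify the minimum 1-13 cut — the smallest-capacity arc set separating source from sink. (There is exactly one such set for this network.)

augment #1: 1→2→13 push 9
augment #2: 1→5→8→13 push 8
augment #3: 1→0→3→11→13 push 2
augment #4: 1→5→7→11→13 push 6
augment #5: 1→5→14→11→13 push 5
augment #6: 1→0→3→9→4→2→13 push 5
max flow = 35; residual-reachable set from 1 gives S-side
cut edges (S→T): {(1,2), (1,5), (3,9), (3,11)} total cap 35

Min-cut arcs: {(1,2), (1,5), (3,9), (3,11)} (total capacity 35)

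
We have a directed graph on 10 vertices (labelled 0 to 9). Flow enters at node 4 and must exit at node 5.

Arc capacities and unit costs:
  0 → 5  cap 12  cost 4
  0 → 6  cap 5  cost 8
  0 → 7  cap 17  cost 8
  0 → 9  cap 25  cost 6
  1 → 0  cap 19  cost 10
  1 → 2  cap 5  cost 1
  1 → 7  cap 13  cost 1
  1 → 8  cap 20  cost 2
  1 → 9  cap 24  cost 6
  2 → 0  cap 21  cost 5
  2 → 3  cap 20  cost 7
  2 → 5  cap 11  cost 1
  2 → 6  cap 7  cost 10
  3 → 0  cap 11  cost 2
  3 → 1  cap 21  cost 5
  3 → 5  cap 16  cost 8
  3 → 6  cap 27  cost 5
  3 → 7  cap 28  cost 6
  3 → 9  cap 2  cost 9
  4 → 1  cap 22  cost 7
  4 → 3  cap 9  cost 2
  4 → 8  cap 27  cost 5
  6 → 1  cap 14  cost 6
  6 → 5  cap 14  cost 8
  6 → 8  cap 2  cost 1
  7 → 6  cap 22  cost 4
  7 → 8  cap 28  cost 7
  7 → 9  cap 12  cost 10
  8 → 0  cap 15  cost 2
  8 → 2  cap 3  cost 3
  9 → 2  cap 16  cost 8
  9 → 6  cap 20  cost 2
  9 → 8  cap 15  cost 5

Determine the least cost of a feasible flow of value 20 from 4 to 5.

Minimum cost for 20 units: 177

shortest-cost path #1: 4→3→0→5 push 9 @ unit cost 8 (adds 72)
shortest-cost path #2: 4→8→2→5 push 3 @ unit cost 9 (adds 27)
shortest-cost path #3: 4→1→2→5 push 5 @ unit cost 9 (adds 45)
shortest-cost path #4: 4→8→0→5 push 3 @ unit cost 11 (adds 33)
total cost = 177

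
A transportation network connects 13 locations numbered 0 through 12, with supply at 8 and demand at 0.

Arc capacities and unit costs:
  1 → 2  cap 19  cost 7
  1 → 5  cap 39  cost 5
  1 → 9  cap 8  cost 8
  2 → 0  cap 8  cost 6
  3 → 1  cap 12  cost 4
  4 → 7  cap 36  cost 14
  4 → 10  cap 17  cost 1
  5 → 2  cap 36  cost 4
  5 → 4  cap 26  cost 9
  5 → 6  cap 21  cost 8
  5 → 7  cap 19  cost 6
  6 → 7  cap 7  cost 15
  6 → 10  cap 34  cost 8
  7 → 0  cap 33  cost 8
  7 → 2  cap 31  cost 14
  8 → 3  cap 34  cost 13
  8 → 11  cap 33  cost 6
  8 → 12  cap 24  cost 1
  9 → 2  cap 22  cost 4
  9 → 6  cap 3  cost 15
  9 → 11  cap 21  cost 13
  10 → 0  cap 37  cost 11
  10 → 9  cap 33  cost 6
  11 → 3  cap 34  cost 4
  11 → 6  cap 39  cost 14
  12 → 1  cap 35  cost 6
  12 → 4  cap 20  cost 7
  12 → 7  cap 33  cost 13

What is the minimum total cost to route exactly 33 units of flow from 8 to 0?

shortest-cost path #1: 8→12→1→2→0 push 8 @ unit cost 20 (adds 160)
shortest-cost path #2: 8→12→4→10→0 push 16 @ unit cost 20 (adds 320)
shortest-cost path #3: 8→11→3→1→12→4→10→0 push 1 @ unit cost 27 (adds 27)
shortest-cost path #4: 8→11→3→1→12→7→0 push 7 @ unit cost 29 (adds 203)
shortest-cost path #5: 8→11→3→1→5→7→0 push 1 @ unit cost 33 (adds 33)
total cost = 743

Minimum cost for 33 units: 743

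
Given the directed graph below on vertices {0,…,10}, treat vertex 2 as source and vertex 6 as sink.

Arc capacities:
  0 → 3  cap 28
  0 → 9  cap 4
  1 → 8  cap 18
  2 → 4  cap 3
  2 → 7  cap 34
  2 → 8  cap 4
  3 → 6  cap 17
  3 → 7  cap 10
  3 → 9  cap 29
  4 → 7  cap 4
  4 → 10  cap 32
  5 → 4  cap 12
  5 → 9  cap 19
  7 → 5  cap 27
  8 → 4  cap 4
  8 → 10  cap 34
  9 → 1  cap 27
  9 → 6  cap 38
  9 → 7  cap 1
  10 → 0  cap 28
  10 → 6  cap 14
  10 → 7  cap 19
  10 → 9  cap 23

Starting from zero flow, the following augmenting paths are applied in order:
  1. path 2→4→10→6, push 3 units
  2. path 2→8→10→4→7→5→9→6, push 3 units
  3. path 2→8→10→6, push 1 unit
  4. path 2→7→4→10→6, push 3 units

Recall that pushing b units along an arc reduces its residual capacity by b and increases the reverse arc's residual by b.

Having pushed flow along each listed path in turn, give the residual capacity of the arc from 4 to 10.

Residual capacity of (4,10): 29

after path 1 (2→4→10→6, push 3): res(4,10)=29
after path 2 (2→8→10→4→7→5→9→6, push 3): res(4,10)=32
after path 3 (2→8→10→6, push 1): res(4,10)=32
after path 4 (2→7→4→10→6, push 3): res(4,10)=29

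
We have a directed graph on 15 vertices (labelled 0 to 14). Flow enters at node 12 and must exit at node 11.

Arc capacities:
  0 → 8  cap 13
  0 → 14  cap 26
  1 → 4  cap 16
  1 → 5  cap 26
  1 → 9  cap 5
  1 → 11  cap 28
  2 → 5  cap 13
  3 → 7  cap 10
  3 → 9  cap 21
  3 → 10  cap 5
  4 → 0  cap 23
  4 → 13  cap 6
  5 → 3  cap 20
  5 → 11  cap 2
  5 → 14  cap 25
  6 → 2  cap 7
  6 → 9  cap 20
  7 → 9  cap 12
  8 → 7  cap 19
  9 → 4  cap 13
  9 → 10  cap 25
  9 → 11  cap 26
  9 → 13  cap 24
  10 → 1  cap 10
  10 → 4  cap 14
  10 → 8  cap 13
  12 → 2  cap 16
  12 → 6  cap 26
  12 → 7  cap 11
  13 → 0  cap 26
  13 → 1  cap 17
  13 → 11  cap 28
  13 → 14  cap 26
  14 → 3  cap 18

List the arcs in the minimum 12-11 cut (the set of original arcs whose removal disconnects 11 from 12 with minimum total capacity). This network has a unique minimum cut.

Min-cut arcs: {(2,5), (6,9), (12,7)} (total capacity 44)

augment #1: 12→2→5→11 push 2
augment #2: 12→6→9→11 push 20
augment #3: 12→7→9→11 push 6
augment #4: 12→7→9→13→11 push 5
augment #5: 12→2→5→3→9→13→11 push 11
max flow = 44; residual-reachable set from 12 gives S-side
cut edges (S→T): {(2,5), (6,9), (12,7)} total cap 44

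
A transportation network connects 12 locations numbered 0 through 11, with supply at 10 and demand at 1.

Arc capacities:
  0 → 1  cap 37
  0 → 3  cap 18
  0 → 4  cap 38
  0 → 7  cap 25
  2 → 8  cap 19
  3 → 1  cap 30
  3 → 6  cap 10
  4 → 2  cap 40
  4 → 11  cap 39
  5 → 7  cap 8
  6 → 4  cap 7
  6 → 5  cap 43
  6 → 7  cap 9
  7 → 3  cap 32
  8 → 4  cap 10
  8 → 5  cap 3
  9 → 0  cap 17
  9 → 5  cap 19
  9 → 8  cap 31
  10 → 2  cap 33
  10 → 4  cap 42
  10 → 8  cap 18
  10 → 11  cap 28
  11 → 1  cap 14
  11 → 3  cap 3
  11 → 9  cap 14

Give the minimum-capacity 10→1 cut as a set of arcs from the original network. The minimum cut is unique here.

Min-cut arcs: {(8,5), (11,1), (11,3), (11,9)} (total capacity 34)

augment #1: 10→11→1 push 14
augment #2: 10→11→3→1 push 3
augment #3: 10→11→9→0→1 push 11
augment #4: 10→4→11→9→0→1 push 3
augment #5: 10→8→5→7→3→1 push 3
max flow = 34; residual-reachable set from 10 gives S-side
cut edges (S→T): {(8,5), (11,1), (11,3), (11,9)} total cap 34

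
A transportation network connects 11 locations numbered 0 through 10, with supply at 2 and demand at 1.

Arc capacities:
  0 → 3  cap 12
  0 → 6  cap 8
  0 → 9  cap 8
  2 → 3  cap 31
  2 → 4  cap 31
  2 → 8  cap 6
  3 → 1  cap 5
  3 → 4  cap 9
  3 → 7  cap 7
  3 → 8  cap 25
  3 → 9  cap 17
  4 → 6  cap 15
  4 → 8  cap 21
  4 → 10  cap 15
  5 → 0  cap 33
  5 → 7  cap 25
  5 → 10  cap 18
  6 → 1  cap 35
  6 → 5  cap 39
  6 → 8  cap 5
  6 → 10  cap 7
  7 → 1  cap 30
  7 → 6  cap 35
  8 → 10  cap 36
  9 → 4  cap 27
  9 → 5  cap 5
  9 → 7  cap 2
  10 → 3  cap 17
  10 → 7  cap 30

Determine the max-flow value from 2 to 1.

Maximum flow value: 64

augment #1: 2→3→1 bottleneck 5, total now 5
augment #2: 2→3→7→1 bottleneck 7, total now 12
augment #3: 2→4→6→1 bottleneck 15, total now 27
augment #4: 2→3→9→7→1 bottleneck 2, total now 29
augment #5: 2→4→10→7→1 bottleneck 15, total now 44
augment #6: 2→8→10→7→1 bottleneck 6, total now 50
augment #7: 2→3→8→10→7→6→1 bottleneck 9, total now 59
augment #8: 2→3→9→5→0→6→1 bottleneck 5, total now 64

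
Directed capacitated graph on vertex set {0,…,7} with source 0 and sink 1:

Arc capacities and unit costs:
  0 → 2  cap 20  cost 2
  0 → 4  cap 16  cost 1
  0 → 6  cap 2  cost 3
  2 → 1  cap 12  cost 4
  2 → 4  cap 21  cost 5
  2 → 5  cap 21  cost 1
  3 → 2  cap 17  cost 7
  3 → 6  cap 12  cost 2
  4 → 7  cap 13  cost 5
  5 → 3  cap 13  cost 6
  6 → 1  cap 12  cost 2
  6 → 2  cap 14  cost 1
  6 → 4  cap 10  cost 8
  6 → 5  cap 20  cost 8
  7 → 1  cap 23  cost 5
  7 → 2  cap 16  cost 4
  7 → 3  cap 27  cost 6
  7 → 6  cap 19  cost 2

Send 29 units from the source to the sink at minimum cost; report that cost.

shortest-cost path #1: 0→6→1 push 2 @ unit cost 5 (adds 10)
shortest-cost path #2: 0→2→1 push 12 @ unit cost 6 (adds 72)
shortest-cost path #3: 0→4→7→6→1 push 10 @ unit cost 10 (adds 100)
shortest-cost path #4: 0→4→7→1 push 3 @ unit cost 11 (adds 33)
shortest-cost path #5: 0→2→5→3→6→7→1 push 2 @ unit cost 14 (adds 28)
total cost = 243

Minimum cost for 29 units: 243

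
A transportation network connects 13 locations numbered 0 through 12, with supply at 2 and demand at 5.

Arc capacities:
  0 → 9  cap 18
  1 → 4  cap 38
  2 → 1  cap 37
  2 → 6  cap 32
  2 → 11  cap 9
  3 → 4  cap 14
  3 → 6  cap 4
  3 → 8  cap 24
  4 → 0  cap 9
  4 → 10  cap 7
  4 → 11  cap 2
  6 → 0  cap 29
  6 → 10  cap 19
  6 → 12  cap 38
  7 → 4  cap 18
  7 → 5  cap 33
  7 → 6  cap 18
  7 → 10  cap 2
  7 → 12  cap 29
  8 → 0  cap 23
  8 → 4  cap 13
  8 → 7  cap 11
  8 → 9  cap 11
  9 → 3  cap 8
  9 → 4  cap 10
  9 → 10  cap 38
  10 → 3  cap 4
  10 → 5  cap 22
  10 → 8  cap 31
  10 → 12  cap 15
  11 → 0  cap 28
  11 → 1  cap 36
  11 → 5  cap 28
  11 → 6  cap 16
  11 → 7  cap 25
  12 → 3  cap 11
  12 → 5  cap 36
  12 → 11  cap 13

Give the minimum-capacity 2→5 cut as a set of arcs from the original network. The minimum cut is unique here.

Min-cut arcs: {(2,6), (2,11), (4,0), (4,10), (4,11)} (total capacity 59)

augment #1: 2→11→5 push 9
augment #2: 2→6→10→5 push 19
augment #3: 2→6→12→5 push 13
augment #4: 2→1→4→10→5 push 3
augment #5: 2→1→4→11→5 push 2
augment #6: 2→1→4→10→12→5 push 4
augment #7: 2→1→4→0→9→10→12→5 push 9
max flow = 59; residual-reachable set from 2 gives S-side
cut edges (S→T): {(2,6), (2,11), (4,0), (4,10), (4,11)} total cap 59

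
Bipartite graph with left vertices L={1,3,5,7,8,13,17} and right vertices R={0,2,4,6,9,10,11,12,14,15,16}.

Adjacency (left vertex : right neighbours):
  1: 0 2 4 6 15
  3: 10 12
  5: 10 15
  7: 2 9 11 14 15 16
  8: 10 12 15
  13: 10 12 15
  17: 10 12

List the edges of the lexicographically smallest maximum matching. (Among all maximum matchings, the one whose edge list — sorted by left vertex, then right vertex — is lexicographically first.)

Lex-smallest maximum matching: {(1,0), (3,10), (5,15), (7,2), (8,12)}

|M| = 5 (so the lex-smallest maximum matching has 5 edges)
process left vertices in ascending order; for each, take the smallest-labelled available neighbour that still permits 5 edges overall, or leave it unmatched if none does
lex-smallest matching: {1-0, 3-10, 5-15, 7-2, 8-12}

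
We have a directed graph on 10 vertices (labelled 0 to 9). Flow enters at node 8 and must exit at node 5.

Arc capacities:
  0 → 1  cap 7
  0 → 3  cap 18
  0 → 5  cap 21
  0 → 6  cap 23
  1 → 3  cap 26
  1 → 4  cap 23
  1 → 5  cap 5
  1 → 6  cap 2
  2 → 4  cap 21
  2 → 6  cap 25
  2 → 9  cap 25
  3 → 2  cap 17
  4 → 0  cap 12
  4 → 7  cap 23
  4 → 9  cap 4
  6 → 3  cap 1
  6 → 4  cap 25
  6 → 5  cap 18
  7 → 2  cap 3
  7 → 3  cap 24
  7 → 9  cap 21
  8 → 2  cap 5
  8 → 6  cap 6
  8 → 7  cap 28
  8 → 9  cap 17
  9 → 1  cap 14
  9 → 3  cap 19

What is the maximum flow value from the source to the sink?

augment #1: 8→6→5 bottleneck 6, total now 6
augment #2: 8→2→6→5 bottleneck 5, total now 11
augment #3: 8→9→1→5 bottleneck 5, total now 16
augment #4: 8→7→2→6→5 bottleneck 3, total now 19
augment #5: 8→9→1→6→5 bottleneck 2, total now 21
augment #6: 8→7→3→2→6→5 bottleneck 2, total now 23
augment #7: 8→9→1→4→0→5 bottleneck 7, total now 30
augment #8: 8→7→3→2→4→0→5 bottleneck 5, total now 35

Maximum flow value: 35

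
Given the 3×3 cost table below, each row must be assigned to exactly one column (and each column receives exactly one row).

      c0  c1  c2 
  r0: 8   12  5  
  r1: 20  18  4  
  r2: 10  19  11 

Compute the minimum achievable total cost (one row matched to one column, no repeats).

Minimum assignment cost: 26

optimal assignment: row0→col1 (cost 12), row1→col2 (cost 4), row2→col0 (cost 10)
total = 12 + 4 + 10 = 26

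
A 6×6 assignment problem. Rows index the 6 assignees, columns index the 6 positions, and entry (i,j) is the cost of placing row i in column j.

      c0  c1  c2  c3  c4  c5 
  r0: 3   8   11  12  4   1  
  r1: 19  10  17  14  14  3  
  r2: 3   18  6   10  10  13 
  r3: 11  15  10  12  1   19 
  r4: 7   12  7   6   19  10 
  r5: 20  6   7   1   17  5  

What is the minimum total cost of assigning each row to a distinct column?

Minimum assignment cost: 23

one of 2 optimal assignments: row0→col1 (cost 8), row1→col5 (cost 3), row2→col0 (cost 3), row3→col4 (cost 1), row4→col2 (cost 7), row5→col3 (cost 1)
total = 8 + 3 + 3 + 1 + 7 + 1 = 23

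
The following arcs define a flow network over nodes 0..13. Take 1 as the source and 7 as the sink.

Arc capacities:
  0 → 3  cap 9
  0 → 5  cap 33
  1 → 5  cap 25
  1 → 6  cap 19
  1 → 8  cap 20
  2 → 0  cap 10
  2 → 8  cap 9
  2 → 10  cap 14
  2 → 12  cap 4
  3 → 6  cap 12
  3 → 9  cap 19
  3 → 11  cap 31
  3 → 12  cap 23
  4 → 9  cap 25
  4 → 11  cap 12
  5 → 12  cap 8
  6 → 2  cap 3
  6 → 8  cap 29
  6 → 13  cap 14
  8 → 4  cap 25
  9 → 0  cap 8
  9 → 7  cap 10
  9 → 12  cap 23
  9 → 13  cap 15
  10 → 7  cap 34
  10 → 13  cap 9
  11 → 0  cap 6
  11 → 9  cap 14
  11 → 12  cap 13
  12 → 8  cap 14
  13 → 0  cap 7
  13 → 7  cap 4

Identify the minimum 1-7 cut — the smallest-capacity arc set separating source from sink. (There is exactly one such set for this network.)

Min-cut arcs: {(6,2), (9,7), (13,7)} (total capacity 17)

augment #1: 1→6→13→7 push 4
augment #2: 1→6→2→10→7 push 3
augment #3: 1→8→4→9→7 push 10
max flow = 17; residual-reachable set from 1 gives S-side
cut edges (S→T): {(6,2), (9,7), (13,7)} total cap 17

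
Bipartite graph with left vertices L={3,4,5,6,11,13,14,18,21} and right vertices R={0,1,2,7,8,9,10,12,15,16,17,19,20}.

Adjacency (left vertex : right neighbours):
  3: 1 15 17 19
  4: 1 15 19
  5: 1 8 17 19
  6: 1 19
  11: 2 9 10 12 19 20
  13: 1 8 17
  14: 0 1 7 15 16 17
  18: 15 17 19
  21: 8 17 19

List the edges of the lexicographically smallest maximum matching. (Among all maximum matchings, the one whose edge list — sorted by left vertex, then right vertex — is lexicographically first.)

|M| = 7 (so the lex-smallest maximum matching has 7 edges)
process left vertices in ascending order; for each, take the smallest-labelled available neighbour that still permits 7 edges overall, or leave it unmatched if none does
lex-smallest matching: {3-1, 4-15, 5-8, 6-19, 11-2, 13-17, 14-0}

Lex-smallest maximum matching: {(3,1), (4,15), (5,8), (6,19), (11,2), (13,17), (14,0)}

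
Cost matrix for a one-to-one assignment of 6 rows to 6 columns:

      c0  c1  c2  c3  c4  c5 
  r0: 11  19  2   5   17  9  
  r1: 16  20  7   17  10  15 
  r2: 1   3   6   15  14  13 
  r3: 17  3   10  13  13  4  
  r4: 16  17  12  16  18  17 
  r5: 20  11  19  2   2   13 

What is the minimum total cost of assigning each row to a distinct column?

Minimum assignment cost: 35

one of 2 optimal assignments: row0→col2 (cost 2), row1→col4 (cost 10), row2→col0 (cost 1), row3→col1 (cost 3), row4→col5 (cost 17), row5→col3 (cost 2)
total = 2 + 10 + 1 + 3 + 17 + 2 = 35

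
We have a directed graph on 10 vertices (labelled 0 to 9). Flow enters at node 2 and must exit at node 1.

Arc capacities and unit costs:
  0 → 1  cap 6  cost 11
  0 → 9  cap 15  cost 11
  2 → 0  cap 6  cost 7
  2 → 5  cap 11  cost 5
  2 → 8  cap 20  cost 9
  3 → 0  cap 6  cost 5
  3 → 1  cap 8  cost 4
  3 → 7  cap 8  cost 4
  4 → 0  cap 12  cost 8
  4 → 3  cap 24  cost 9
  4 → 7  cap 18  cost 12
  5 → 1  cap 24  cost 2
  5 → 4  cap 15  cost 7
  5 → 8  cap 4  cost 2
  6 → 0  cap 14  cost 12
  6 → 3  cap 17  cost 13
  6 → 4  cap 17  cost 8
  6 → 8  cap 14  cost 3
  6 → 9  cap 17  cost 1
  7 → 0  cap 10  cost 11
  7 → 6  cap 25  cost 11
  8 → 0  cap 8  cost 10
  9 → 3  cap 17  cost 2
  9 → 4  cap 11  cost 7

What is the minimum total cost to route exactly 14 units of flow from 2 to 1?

shortest-cost path #1: 2→5→1 push 11 @ unit cost 7 (adds 77)
shortest-cost path #2: 2→0→1 push 3 @ unit cost 18 (adds 54)
total cost = 131

Minimum cost for 14 units: 131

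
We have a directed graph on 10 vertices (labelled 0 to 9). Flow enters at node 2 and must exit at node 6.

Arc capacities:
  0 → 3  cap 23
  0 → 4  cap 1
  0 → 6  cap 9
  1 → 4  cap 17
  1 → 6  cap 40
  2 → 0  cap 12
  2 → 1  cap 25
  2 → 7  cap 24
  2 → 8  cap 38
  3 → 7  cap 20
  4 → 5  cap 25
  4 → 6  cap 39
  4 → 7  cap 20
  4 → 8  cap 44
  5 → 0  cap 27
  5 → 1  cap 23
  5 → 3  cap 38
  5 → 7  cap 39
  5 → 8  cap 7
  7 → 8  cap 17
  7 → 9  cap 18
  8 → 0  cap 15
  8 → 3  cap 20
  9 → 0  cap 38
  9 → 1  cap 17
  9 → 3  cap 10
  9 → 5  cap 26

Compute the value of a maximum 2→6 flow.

augment #1: 2→0→6 bottleneck 9, total now 9
augment #2: 2→1→6 bottleneck 25, total now 34
augment #3: 2→0→4→6 bottleneck 1, total now 35
augment #4: 2→7→9→1→6 bottleneck 15, total now 50
augment #5: 2→7→9→1→4→6 bottleneck 2, total now 52
augment #6: 2→7→9→5→1→4→6 bottleneck 1, total now 53

Maximum flow value: 53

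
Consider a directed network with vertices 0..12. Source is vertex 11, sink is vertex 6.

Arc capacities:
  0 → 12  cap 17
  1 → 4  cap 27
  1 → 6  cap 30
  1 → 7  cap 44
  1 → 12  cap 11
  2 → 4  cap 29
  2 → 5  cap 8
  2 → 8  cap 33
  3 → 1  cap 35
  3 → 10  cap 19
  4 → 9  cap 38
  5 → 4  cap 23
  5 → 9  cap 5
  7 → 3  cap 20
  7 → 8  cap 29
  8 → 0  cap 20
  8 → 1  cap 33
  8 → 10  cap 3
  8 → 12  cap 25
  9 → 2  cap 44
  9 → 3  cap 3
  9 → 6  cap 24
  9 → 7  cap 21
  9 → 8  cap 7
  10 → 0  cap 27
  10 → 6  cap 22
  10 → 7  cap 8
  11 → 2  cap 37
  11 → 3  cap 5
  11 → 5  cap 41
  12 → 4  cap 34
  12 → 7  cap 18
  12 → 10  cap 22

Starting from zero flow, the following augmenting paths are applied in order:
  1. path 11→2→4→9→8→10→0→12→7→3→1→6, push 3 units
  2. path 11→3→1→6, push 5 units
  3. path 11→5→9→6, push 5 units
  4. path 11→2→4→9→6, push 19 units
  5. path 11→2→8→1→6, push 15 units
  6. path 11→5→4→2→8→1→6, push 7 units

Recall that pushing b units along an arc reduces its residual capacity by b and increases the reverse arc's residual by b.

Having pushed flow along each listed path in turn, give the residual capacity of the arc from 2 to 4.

after path 1 (11→2→4→9→8→10→0→12→7→3→1→6, push 3): res(2,4)=26
after path 2 (11→3→1→6, push 5): res(2,4)=26
after path 3 (11→5→9→6, push 5): res(2,4)=26
after path 4 (11→2→4→9→6, push 19): res(2,4)=7
after path 5 (11→2→8→1→6, push 15): res(2,4)=7
after path 6 (11→5→4→2→8→1→6, push 7): res(2,4)=14

Residual capacity of (2,4): 14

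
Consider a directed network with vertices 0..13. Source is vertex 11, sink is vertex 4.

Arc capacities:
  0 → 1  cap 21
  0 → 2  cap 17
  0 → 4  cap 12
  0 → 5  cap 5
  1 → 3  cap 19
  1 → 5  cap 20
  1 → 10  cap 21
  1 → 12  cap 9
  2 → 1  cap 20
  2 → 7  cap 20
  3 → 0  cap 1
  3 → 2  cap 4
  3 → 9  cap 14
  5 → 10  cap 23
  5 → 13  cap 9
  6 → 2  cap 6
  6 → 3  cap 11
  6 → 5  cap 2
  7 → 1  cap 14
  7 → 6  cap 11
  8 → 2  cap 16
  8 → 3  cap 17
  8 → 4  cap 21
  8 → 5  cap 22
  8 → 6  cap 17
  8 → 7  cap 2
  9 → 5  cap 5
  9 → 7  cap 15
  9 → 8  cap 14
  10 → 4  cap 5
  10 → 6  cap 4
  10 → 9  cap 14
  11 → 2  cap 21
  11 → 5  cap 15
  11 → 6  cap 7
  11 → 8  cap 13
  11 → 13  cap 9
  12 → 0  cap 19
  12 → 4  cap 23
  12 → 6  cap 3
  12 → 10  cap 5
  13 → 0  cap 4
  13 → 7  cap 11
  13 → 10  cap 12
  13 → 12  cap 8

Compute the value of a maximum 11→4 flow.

augment #1: 11→8→4 bottleneck 13, total now 13
augment #2: 11→5→10→4 bottleneck 5, total now 18
augment #3: 11→13→0→4 bottleneck 4, total now 22
augment #4: 11→13→12→4 bottleneck 5, total now 27
augment #5: 11→2→1→12→4 bottleneck 9, total now 36
augment #6: 11→5→13→12→4 bottleneck 3, total now 39
augment #7: 11→6→3→0→4 bottleneck 1, total now 40
augment #8: 11→5→10→9→8→4 bottleneck 7, total now 47
augment #9: 11→6→3→9→8→4 bottleneck 1, total now 48

Maximum flow value: 48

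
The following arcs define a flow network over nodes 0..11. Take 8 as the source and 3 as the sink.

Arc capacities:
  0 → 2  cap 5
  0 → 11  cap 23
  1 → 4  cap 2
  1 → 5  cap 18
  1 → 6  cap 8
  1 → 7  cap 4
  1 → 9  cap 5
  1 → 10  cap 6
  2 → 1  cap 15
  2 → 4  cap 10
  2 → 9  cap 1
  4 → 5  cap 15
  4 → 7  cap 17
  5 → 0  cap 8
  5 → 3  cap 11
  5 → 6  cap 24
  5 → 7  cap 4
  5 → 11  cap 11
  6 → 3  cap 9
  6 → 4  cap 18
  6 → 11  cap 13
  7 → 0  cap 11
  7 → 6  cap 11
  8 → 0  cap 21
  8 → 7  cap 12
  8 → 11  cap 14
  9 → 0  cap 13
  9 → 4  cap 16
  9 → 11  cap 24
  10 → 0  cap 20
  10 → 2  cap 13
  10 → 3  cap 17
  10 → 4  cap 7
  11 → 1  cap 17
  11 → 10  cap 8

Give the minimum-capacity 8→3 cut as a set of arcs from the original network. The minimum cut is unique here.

Min-cut arcs: {(1,10), (5,3), (6,3), (11,10)} (total capacity 34)

augment #1: 8→7→6→3 push 9
augment #2: 8→11→10→3 push 8
augment #3: 8→11→1→5→3 push 6
augment #4: 8→0→2→1→5→3 push 5
augment #5: 8→0→11→1→10→3 push 6
max flow = 34; residual-reachable set from 8 gives S-side
cut edges (S→T): {(1,10), (5,3), (6,3), (11,10)} total cap 34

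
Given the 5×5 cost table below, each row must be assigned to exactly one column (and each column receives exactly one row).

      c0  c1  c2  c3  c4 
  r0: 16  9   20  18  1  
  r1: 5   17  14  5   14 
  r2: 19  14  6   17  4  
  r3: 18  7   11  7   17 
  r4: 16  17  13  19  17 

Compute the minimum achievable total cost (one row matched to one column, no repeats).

optimal assignment: row0→col4 (cost 1), row1→col3 (cost 5), row2→col2 (cost 6), row3→col1 (cost 7), row4→col0 (cost 16)
total = 1 + 5 + 6 + 7 + 16 = 35

Minimum assignment cost: 35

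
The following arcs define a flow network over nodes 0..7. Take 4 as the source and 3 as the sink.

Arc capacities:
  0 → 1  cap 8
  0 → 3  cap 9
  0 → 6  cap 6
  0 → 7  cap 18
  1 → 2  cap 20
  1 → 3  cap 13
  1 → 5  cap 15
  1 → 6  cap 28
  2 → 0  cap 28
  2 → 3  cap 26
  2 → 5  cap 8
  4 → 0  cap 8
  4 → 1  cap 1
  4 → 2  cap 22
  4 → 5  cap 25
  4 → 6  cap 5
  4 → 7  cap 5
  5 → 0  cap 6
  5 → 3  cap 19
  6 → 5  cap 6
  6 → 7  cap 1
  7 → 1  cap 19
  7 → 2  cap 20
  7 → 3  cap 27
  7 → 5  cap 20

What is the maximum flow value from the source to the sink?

Maximum flow value: 62

augment #1: 4→0→3 bottleneck 8, total now 8
augment #2: 4→1→3 bottleneck 1, total now 9
augment #3: 4→2→3 bottleneck 22, total now 31
augment #4: 4→5→3 bottleneck 19, total now 50
augment #5: 4→7→3 bottleneck 5, total now 55
augment #6: 4→5→0→3 bottleneck 1, total now 56
augment #7: 4→6→7→3 bottleneck 1, total now 57
augment #8: 4→5→0→1→3 bottleneck 5, total now 62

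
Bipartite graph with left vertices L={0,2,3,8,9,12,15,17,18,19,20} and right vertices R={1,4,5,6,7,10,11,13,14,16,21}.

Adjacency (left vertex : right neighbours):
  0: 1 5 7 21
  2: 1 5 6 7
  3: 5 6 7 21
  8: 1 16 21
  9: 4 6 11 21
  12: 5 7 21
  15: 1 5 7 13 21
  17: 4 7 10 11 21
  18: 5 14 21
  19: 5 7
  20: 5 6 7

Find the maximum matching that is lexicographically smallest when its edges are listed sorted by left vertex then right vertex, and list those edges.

|M| = 10 (so the lex-smallest maximum matching has 10 edges)
process left vertices in ascending order; for each, take the smallest-labelled available neighbour that still permits 10 edges overall, or leave it unmatched if none does
lex-smallest matching: {0-1, 2-5, 3-6, 8-16, 9-4, 12-21, 15-13, 17-10, 18-14, 19-7}

Lex-smallest maximum matching: {(0,1), (2,5), (3,6), (8,16), (9,4), (12,21), (15,13), (17,10), (18,14), (19,7)}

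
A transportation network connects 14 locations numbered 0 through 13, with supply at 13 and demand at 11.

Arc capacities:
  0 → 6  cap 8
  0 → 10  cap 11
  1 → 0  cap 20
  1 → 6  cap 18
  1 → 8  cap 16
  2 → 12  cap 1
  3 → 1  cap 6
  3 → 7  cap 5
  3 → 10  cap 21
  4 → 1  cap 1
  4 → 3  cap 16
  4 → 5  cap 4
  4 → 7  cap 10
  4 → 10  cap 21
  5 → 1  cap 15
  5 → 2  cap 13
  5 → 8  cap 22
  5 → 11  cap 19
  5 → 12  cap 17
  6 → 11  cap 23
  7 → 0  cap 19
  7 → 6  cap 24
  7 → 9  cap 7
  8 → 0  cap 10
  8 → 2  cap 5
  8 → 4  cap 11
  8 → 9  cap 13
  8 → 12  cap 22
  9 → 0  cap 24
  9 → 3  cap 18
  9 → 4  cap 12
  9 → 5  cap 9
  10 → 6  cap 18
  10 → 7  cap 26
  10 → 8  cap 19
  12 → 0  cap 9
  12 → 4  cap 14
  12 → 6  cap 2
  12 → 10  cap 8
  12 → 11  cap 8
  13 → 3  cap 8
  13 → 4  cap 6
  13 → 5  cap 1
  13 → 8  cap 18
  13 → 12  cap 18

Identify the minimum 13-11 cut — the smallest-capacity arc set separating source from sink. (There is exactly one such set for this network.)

Min-cut arcs: {(4,5), (6,11), (9,5), (12,11), (13,5)} (total capacity 45)

augment #1: 13→5→11 push 1
augment #2: 13→12→11 push 8
augment #3: 13→4→5→11 push 4
augment #4: 13→12→6→11 push 2
augment #5: 13→3→1→6→11 push 6
augment #6: 13→3→7→6→11 push 2
augment #7: 13→4→1→6→11 push 1
augment #8: 13→4→7→6→11 push 1
augment #9: 13→8→0→6→11 push 8
augment #10: 13→8→9→5→11 push 9
augment #11: 13→12→10→6→11 push 3
max flow = 45; residual-reachable set from 13 gives S-side
cut edges (S→T): {(4,5), (6,11), (9,5), (12,11), (13,5)} total cap 45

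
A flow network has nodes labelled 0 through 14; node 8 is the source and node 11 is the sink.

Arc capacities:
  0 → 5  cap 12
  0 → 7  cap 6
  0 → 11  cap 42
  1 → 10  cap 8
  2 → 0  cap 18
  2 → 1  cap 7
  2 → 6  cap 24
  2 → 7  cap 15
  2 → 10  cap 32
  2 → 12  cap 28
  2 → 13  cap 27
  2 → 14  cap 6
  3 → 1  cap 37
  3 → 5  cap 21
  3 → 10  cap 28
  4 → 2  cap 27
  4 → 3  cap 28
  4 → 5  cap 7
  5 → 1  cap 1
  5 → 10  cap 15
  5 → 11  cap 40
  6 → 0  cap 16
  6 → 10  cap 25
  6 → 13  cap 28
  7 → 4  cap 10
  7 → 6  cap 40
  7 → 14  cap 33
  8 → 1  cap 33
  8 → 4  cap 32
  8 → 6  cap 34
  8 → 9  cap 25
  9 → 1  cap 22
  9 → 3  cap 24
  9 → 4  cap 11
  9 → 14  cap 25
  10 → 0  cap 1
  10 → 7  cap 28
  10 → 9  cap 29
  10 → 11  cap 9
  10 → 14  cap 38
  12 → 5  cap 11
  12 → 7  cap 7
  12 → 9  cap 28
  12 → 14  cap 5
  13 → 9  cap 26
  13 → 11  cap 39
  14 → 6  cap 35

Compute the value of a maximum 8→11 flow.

augment #1: 8→1→10→11 bottleneck 8, total now 8
augment #2: 8→4→5→11 bottleneck 7, total now 15
augment #3: 8→6→0→11 bottleneck 16, total now 31
augment #4: 8→6→10→11 bottleneck 1, total now 32
augment #5: 8→6→13→11 bottleneck 17, total now 49
augment #6: 8→4→2→0→11 bottleneck 18, total now 67
augment #7: 8→4→2→13→11 bottleneck 7, total now 74
augment #8: 8→9→3→5→11 bottleneck 21, total now 95
augment #9: 8→9→3→10→0→11 bottleneck 1, total now 96
augment #10: 8→9→4→2→13→11 bottleneck 2, total now 98
augment #11: 8→9→14→6→13→11 bottleneck 1, total now 99

Maximum flow value: 99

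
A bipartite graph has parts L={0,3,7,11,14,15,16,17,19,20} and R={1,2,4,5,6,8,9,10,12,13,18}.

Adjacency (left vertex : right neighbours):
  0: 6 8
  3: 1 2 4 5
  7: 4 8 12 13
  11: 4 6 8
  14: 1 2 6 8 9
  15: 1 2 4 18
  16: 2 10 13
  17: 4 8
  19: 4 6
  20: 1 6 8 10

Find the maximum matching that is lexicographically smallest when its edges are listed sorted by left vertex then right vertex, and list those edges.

Lex-smallest maximum matching: {(0,6), (3,1), (7,12), (11,4), (14,2), (15,18), (16,13), (17,8), (20,10)}

|M| = 9 (so the lex-smallest maximum matching has 9 edges)
process left vertices in ascending order; for each, take the smallest-labelled available neighbour that still permits 9 edges overall, or leave it unmatched if none does
lex-smallest matching: {0-6, 3-1, 7-12, 11-4, 14-2, 15-18, 16-13, 17-8, 20-10}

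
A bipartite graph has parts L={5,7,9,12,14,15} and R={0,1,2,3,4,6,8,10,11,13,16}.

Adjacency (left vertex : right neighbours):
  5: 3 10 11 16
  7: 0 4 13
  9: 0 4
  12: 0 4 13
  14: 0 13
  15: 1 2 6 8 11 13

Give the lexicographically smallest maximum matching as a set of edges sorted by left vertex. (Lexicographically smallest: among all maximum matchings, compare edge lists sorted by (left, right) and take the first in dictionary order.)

Lex-smallest maximum matching: {(5,3), (7,0), (9,4), (12,13), (15,1)}

|M| = 5 (so the lex-smallest maximum matching has 5 edges)
process left vertices in ascending order; for each, take the smallest-labelled available neighbour that still permits 5 edges overall, or leave it unmatched if none does
lex-smallest matching: {5-3, 7-0, 9-4, 12-13, 15-1}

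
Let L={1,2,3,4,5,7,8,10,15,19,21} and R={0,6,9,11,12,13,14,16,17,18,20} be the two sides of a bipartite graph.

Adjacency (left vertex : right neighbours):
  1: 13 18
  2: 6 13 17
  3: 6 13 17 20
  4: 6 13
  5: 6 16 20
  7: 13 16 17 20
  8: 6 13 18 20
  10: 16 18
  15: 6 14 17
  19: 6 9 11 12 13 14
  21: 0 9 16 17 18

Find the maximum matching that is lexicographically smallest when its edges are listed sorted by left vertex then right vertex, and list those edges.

Lex-smallest maximum matching: {(1,13), (2,6), (3,17), (5,16), (7,20), (8,18), (15,14), (19,9), (21,0)}

|M| = 9 (so the lex-smallest maximum matching has 9 edges)
process left vertices in ascending order; for each, take the smallest-labelled available neighbour that still permits 9 edges overall, or leave it unmatched if none does
lex-smallest matching: {1-13, 2-6, 3-17, 5-16, 7-20, 8-18, 15-14, 19-9, 21-0}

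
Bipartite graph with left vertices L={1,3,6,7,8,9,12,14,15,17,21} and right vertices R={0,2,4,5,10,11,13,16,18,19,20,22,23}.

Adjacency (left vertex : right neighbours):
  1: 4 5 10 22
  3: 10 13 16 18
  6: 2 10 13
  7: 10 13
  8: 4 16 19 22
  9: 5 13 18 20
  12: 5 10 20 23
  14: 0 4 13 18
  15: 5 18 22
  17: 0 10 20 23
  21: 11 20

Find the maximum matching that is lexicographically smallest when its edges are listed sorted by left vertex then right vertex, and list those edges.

|M| = 11 (so the lex-smallest maximum matching has 11 edges)
process left vertices in ascending order; for each, take the smallest-labelled available neighbour that still permits 11 edges overall, or leave it unmatched if none does
lex-smallest matching: {1-4, 3-10, 6-2, 7-13, 8-16, 9-5, 12-20, 14-0, 15-18, 17-23, 21-11}

Lex-smallest maximum matching: {(1,4), (3,10), (6,2), (7,13), (8,16), (9,5), (12,20), (14,0), (15,18), (17,23), (21,11)}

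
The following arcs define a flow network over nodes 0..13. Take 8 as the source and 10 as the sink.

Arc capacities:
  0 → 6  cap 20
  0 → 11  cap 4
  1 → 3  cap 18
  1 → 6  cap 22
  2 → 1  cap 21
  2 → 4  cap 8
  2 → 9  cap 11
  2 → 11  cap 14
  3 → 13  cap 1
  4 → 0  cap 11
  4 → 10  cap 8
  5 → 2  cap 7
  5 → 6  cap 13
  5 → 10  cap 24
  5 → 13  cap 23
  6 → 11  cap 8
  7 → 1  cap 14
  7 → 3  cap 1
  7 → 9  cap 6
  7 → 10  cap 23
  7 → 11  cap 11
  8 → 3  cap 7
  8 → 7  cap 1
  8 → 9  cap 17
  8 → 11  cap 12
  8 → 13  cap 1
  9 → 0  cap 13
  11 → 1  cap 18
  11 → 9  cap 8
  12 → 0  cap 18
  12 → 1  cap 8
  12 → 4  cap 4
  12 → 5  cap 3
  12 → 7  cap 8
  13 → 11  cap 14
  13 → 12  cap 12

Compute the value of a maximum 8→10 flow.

augment #1: 8→7→10 bottleneck 1, total now 1
augment #2: 8→13→12→4→10 bottleneck 1, total now 2
augment #3: 8→3→13→12→4→10 bottleneck 1, total now 3

Maximum flow value: 3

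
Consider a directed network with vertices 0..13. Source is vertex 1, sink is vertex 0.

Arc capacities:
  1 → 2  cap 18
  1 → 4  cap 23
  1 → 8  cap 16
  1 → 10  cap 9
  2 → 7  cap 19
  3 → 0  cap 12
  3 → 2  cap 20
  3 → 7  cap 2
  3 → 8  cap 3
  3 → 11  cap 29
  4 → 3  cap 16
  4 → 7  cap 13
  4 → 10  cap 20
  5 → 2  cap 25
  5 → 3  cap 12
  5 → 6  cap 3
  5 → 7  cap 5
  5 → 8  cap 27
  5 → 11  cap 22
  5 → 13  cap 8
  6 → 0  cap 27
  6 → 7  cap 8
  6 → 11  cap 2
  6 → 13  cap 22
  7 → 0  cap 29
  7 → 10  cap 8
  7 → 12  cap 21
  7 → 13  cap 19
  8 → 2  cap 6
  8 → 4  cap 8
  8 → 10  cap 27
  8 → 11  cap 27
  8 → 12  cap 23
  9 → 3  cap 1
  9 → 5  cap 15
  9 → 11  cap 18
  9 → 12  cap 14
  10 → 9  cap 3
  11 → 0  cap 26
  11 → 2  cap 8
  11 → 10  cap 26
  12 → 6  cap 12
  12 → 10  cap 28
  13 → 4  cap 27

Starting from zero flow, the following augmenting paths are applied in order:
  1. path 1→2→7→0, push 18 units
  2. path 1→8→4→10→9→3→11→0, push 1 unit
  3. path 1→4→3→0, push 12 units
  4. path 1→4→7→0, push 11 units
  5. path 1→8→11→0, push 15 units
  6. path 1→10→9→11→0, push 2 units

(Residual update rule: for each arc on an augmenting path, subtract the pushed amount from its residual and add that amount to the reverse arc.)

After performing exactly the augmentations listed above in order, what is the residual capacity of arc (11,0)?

after path 1 (1→2→7→0, push 18): res(11,0)=26
after path 2 (1→8→4→10→9→3→11→0, push 1): res(11,0)=25
after path 3 (1→4→3→0, push 12): res(11,0)=25
after path 4 (1→4→7→0, push 11): res(11,0)=25
after path 5 (1→8→11→0, push 15): res(11,0)=10
after path 6 (1→10→9→11→0, push 2): res(11,0)=8

Residual capacity of (11,0): 8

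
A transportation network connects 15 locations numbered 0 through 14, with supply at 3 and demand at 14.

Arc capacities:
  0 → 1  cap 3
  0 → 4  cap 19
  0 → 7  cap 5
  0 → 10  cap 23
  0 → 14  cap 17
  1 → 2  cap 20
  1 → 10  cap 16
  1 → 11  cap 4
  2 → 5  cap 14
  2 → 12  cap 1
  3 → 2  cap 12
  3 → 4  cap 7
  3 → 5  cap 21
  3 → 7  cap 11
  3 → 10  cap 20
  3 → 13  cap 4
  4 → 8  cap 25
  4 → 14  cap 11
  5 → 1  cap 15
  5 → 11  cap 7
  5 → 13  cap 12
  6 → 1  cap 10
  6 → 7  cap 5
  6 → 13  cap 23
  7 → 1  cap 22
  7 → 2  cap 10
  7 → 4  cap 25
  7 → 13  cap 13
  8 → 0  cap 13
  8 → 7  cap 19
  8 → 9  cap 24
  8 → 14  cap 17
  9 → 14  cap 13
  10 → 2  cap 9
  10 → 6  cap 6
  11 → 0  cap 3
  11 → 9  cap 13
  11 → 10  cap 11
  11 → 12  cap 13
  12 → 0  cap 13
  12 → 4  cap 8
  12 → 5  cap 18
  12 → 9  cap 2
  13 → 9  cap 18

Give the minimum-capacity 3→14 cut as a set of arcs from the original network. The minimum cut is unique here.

Min-cut arcs: {(1,11), (2,12), (3,4), (3,7), (5,11), (6,7), (9,14)} (total capacity 48)

augment #1: 3→4→14 push 7
augment #2: 3→7→4→14 push 4
augment #3: 3→13→9→14 push 4
augment #4: 3→2→12→0→14 push 1
augment #5: 3→5→11→0→14 push 3
augment #6: 3→5→11→9→14 push 4
augment #7: 3→5→13→9→14 push 5
augment #8: 3→7→4→8→14 push 7
augment #9: 3→5→1→11→12→0→14 push 4
augment #10: 3→10→6→7→4→8→14 push 5
augment #11: 3→5→13→9→11→12→0→14 push 4
max flow = 48; residual-reachable set from 3 gives S-side
cut edges (S→T): {(1,11), (2,12), (3,4), (3,7), (5,11), (6,7), (9,14)} total cap 48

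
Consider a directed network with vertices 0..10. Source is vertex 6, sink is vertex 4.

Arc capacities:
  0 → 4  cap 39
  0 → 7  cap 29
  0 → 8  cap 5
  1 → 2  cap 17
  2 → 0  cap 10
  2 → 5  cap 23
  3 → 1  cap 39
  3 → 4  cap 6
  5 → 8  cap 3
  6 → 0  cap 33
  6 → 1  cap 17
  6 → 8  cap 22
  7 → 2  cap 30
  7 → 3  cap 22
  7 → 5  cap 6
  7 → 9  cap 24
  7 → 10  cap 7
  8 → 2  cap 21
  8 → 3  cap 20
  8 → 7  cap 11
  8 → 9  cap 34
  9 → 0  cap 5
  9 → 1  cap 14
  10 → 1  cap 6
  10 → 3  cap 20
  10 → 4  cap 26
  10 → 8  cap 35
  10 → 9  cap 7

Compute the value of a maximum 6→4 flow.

augment #1: 6→0→4 bottleneck 33, total now 33
augment #2: 6→8→3→4 bottleneck 6, total now 39
augment #3: 6→1→2→0→4 bottleneck 6, total now 45
augment #4: 6→8→7→10→4 bottleneck 7, total now 52

Maximum flow value: 52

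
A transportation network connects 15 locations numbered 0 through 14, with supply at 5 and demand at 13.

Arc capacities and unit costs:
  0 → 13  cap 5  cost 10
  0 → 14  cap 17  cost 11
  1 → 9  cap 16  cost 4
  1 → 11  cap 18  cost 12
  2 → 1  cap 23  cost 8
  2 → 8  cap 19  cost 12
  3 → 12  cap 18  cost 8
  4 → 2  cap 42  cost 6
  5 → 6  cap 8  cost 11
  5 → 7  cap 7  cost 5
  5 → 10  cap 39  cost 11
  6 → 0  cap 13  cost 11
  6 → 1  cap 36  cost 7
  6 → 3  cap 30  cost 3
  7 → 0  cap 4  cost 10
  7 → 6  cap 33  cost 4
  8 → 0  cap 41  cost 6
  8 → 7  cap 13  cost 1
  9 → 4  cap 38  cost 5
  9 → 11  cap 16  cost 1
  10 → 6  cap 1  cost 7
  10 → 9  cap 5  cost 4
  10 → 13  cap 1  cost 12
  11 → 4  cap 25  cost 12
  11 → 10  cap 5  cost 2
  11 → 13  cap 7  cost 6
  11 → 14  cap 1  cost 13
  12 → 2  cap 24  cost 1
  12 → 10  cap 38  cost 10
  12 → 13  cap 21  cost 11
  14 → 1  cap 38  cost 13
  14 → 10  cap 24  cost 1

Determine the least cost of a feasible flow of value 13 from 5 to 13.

shortest-cost path #1: 5→10→9→11→13 push 5 @ unit cost 22 (adds 110)
shortest-cost path #2: 5→10→13 push 1 @ unit cost 23 (adds 23)
shortest-cost path #3: 5→7→0→13 push 4 @ unit cost 25 (adds 100)
shortest-cost path #4: 5→7→6→1→9→11→13 push 2 @ unit cost 27 (adds 54)
shortest-cost path #5: 5→7→6→0→13 push 1 @ unit cost 30 (adds 30)
total cost = 317

Minimum cost for 13 units: 317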